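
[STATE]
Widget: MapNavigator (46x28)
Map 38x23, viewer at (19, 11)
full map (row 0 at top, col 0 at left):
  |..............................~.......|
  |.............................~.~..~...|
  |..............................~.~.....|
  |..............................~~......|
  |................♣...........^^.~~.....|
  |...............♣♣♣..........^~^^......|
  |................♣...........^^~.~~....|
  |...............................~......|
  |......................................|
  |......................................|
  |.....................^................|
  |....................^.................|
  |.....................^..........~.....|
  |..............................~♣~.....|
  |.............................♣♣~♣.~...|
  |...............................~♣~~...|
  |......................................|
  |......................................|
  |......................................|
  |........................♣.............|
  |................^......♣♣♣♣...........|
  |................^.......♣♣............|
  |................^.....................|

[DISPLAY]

                                              
                                              
                                              
    ..............................~.......    
    .............................~.~..~...    
    ..............................~.~.....    
    ..............................~~......    
    ................♣...........^^.~~.....    
    ...............♣♣♣..........^~^^......    
    ................♣...........^^~.~~....    
    ...............................~......    
    ......................................    
    ......................................    
    .....................^................    
    ...................@^.................    
    .....................^..........~.....    
    ..............................~♣~.....    
    .............................♣♣~♣.~...    
    ...............................~♣~~...    
    ......................................    
    ......................................    
    ......................................    
    ........................♣.............    
    ................^......♣♣♣♣...........    
    ................^.......♣♣............    
    ................^.....................    
                                              
                                              


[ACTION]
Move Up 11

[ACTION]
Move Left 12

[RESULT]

                                              
                                              
                                              
                                              
                                              
                                              
                                              
                                              
                                              
                                              
                                              
                                              
                                              
                                              
                .......@......................
                .............................~
                ..............................
                ..............................
                ................♣...........^^
                ...............♣♣♣..........^~
                ................♣...........^^
                ..............................
                ..............................
                ..............................
                .....................^........
                ....................^.........
                .....................^........
                ..............................


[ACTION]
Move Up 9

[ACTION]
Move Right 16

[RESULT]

                                              
                                              
                                              
                                              
                                              
                                              
                                              
                                              
                                              
                                              
                                              
                                              
                                              
                                              
.......................@......~.......        
.............................~.~..~...        
..............................~.~.....        
..............................~~......        
................♣...........^^.~~.....        
...............♣♣♣..........^~^^......        
................♣...........^^~.~~....        
...............................~......        
......................................        
......................................        
.....................^................        
....................^.................        
.....................^..........~.....        
..............................~♣~.....        


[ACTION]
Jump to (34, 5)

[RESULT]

                                              
                                              
                                              
                                              
                                              
                                              
                                              
                                              
                                              
...................~.......                   
..................~.~..~...                   
...................~.~.....                   
...................~~......                   
.....♣...........^^.~~.....                   
....♣♣♣..........^~^^..@...                   
.....♣...........^^~.~~....                   
....................~......                   
...........................                   
...........................                   
..........^................                   
.........^.................                   
..........^..........~.....                   
...................~♣~.....                   
..................♣♣~♣.~...                   
....................~♣~~...                   
...........................                   
...........................                   
...........................                   


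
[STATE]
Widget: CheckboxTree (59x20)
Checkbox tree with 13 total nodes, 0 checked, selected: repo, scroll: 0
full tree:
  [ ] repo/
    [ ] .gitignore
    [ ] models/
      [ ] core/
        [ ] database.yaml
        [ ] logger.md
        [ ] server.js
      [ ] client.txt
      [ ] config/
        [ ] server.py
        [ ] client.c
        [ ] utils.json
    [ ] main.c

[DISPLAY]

>[ ] repo/                                                 
   [ ] .gitignore                                          
   [ ] models/                                             
     [ ] core/                                             
       [ ] database.yaml                                   
       [ ] logger.md                                       
       [ ] server.js                                       
     [ ] client.txt                                        
     [ ] config/                                           
       [ ] server.py                                       
       [ ] client.c                                        
       [ ] utils.json                                      
   [ ] main.c                                              
                                                           
                                                           
                                                           
                                                           
                                                           
                                                           
                                                           


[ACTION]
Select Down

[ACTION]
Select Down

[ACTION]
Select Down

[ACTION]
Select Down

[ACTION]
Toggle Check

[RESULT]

 [-] repo/                                                 
   [ ] .gitignore                                          
   [-] models/                                             
     [-] core/                                             
>      [x] database.yaml                                   
       [ ] logger.md                                       
       [ ] server.js                                       
     [ ] client.txt                                        
     [ ] config/                                           
       [ ] server.py                                       
       [ ] client.c                                        
       [ ] utils.json                                      
   [ ] main.c                                              
                                                           
                                                           
                                                           
                                                           
                                                           
                                                           
                                                           


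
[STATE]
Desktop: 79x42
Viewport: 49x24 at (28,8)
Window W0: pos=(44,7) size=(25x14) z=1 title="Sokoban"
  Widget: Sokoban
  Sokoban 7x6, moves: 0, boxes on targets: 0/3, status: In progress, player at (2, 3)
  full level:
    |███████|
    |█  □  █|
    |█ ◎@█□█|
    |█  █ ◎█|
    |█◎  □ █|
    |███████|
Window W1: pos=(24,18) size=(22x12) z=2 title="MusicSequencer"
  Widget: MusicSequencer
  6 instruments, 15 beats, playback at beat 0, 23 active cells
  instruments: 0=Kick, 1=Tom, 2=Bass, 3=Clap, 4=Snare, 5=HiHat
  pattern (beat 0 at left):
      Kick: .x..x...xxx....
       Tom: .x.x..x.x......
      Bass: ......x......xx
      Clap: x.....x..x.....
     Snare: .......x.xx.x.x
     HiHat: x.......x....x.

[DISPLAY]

                ┃ Sokoban               ┃        
                ┠───────────────────────┨        
                ┃███████                ┃        
                ┃█  □  █                ┃        
                ┃█ ◎@█□█                ┃        
                ┃█  █ ◎█                ┃        
                ┃█◎  □ █                ┃        
                ┃███████                ┃        
                ┃Moves: 0  0/3          ┃        
                ┃                       ┃        
━━━━━━━━━━━━━━━━━┓                      ┃        
sicSequencer     ┃                      ┃        
─────────────────┨━━━━━━━━━━━━━━━━━━━━━━┛        
   ▼1234567890123┃                               
ick·█··█···███···┃                               
Tom·█·█··█·█·····┃                               
ass······█······█┃                               
lap█·····█··█····┃                               
are·······█·██·█·┃                               
Hat█·······█····█┃                               
                 ┃                               
━━━━━━━━━━━━━━━━━┛                               
                                                 
                                                 


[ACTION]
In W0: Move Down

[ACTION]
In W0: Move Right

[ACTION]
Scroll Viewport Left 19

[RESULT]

                                   ┃ Sokoban     
                                   ┠─────────────
                                   ┃███████      
                                   ┃█  □  █      
                                   ┃█ ◎@█□█      
                                   ┃█  █ ◎█      
                                   ┃█◎  □ █      
                                   ┃███████      
                                   ┃Moves: 0  0/3
                                   ┃             
               ┏━━━━━━━━━━━━━━━━━━━━┓            
               ┃ MusicSequencer     ┃            
               ┠────────────────────┨━━━━━━━━━━━━
               ┃      ▼1234567890123┃            
               ┃  Kick·█··█···███···┃            
               ┃   Tom·█·█··█·█·····┃            
               ┃  Bass······█······█┃            
               ┃  Clap█·····█··█····┃            
               ┃ Snare·······█·██·█·┃            
               ┃ HiHat█·······█····█┃            
               ┃                    ┃            
               ┗━━━━━━━━━━━━━━━━━━━━┛            
                                                 
                                                 


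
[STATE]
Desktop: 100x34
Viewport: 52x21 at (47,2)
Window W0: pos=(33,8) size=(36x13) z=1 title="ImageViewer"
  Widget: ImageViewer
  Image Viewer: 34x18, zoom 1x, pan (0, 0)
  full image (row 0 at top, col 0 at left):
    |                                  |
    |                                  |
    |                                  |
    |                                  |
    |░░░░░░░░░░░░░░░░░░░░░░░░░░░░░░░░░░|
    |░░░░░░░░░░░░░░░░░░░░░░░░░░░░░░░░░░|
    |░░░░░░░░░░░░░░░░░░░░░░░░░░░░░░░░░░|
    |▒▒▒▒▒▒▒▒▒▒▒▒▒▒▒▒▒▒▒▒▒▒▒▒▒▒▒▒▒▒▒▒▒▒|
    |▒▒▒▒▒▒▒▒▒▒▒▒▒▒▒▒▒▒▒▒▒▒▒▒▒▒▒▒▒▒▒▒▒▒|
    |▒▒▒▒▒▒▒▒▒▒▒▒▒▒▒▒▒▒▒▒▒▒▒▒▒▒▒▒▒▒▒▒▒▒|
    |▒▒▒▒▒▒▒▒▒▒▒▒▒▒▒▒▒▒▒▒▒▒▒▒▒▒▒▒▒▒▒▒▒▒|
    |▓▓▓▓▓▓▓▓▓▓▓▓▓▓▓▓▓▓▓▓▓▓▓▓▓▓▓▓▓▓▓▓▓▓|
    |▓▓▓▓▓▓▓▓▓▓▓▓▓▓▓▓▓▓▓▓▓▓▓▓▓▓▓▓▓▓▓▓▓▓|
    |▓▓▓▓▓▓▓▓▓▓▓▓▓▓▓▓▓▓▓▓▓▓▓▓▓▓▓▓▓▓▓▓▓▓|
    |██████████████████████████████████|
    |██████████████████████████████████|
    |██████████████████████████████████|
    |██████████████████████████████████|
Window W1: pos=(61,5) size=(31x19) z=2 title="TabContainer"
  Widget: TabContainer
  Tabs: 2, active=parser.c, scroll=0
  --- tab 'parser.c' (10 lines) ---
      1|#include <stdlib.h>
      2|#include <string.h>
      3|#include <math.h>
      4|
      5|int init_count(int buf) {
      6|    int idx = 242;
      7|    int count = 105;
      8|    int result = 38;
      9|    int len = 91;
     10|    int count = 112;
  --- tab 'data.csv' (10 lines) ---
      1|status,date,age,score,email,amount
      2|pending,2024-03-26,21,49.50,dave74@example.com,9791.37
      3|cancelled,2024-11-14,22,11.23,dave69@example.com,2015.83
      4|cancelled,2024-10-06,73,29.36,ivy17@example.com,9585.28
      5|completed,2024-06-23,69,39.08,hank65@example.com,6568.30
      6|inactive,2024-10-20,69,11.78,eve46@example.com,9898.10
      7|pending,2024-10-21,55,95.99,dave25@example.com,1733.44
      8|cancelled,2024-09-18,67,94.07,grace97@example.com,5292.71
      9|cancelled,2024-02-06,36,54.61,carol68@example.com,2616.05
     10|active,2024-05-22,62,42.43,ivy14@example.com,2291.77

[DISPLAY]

                                                    
                                                    
                                                    
              ┏━━━━━━━━━━━━━━━━━━━━━━━━━━━━━┓       
              ┃ TabContainer                ┃       
              ┠─────────────────────────────┨       
━━━━━━━━━━━━━━┃[parser.c]│ data.csv         ┃       
              ┃─────────────────────────────┃       
──────────────┃#include <stdlib.h>          ┃       
              ┃#include <string.h>          ┃       
              ┃#include <math.h>            ┃       
              ┃                             ┃       
              ┃int init_count(int buf) {    ┃       
░░░░░░░░░░░░░░┃    int idx = 242;           ┃       
░░░░░░░░░░░░░░┃    int count = 105;         ┃       
░░░░░░░░░░░░░░┃    int result = 38;         ┃       
▒▒▒▒▒▒▒▒▒▒▒▒▒▒┃    int len = 91;            ┃       
▒▒▒▒▒▒▒▒▒▒▒▒▒▒┃    int count = 112;         ┃       
━━━━━━━━━━━━━━┃                             ┃       
              ┃                             ┃       
              ┃                             ┃       


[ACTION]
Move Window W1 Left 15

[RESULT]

                                                    
                                                    
                                                    
━━━━━━━━━━━━━━━━━━━━━━━━━━━━━┓                      
 TabContainer                ┃                      
─────────────────────────────┨                      
[parser.c]│ data.csv         ┃                      
─────────────────────────────┃                      
#include <stdlib.h>          ┃                      
#include <string.h>          ┃                      
#include <math.h>            ┃                      
                             ┃                      
int init_count(int buf) {    ┃                      
    int idx = 242;           ┃                      
    int count = 105;         ┃                      
    int result = 38;         ┃                      
    int len = 91;            ┃                      
    int count = 112;         ┃                      
                             ┃                      
                             ┃                      
                             ┃                      


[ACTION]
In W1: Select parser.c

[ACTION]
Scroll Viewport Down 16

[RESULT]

                             ┃                      
int init_count(int buf) {    ┃                      
    int idx = 242;           ┃                      
    int count = 105;         ┃                      
    int result = 38;         ┃                      
    int len = 91;            ┃                      
    int count = 112;         ┃                      
                             ┃                      
                             ┃                      
                             ┃                      
━━━━━━━━━━━━━━━━━━━━━━━━━━━━━┛                      
                                                    
                                                    
                                                    
                                                    
                                                    
                                                    
                                                    
                                                    
                                                    
                                                    


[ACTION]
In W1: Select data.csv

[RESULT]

cancelled,2024-10-06,73,29.36┃                      
completed,2024-06-23,69,39.08┃                      
inactive,2024-10-20,69,11.78,┃                      
pending,2024-10-21,55,95.99,d┃                      
cancelled,2024-09-18,67,94.07┃                      
cancelled,2024-02-06,36,54.61┃                      
active,2024-05-22,62,42.43,iv┃                      
                             ┃                      
                             ┃                      
                             ┃                      
━━━━━━━━━━━━━━━━━━━━━━━━━━━━━┛                      
                                                    
                                                    
                                                    
                                                    
                                                    
                                                    
                                                    
                                                    
                                                    
                                                    


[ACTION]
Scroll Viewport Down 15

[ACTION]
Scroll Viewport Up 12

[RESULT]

                                                    
                                                    
                                                    
                                                    
━━━━━━━━━━━━━━━━━━━━━━━━━━━━━┓                      
 TabContainer                ┃                      
─────────────────────────────┨                      
 parser.c │[data.csv]        ┃                      
─────────────────────────────┃                      
status,date,age,score,email,a┃                      
pending,2024-03-26,21,49.50,d┃                      
cancelled,2024-11-14,22,11.23┃                      
cancelled,2024-10-06,73,29.36┃                      
completed,2024-06-23,69,39.08┃                      
inactive,2024-10-20,69,11.78,┃                      
pending,2024-10-21,55,95.99,d┃                      
cancelled,2024-09-18,67,94.07┃                      
cancelled,2024-02-06,36,54.61┃                      
active,2024-05-22,62,42.43,iv┃                      
                             ┃                      
                             ┃                      


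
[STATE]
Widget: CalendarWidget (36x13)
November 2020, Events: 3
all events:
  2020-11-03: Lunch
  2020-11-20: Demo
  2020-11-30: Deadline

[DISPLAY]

           November 2020            
Mo Tu We Th Fr Sa Su                
                   1                
 2  3*  4  5  6  7  8               
 9 10 11 12 13 14 15                
16 17 18 19 20* 21 22               
23 24 25 26 27 28 29                
30*                                 
                                    
                                    
                                    
                                    
                                    


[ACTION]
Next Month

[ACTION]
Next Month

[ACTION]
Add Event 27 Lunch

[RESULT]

            January 2021            
Mo Tu We Th Fr Sa Su                
             1  2  3                
 4  5  6  7  8  9 10                
11 12 13 14 15 16 17                
18 19 20 21 22 23 24                
25 26 27* 28 29 30 31               
                                    
                                    
                                    
                                    
                                    
                                    


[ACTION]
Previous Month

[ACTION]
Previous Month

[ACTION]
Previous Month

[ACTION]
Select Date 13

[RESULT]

            October 2020            
Mo Tu We Th Fr Sa Su                
          1  2  3  4                
 5  6  7  8  9 10 11                
12 [13] 14 15 16 17 18              
19 20 21 22 23 24 25                
26 27 28 29 30 31                   
                                    
                                    
                                    
                                    
                                    
                                    


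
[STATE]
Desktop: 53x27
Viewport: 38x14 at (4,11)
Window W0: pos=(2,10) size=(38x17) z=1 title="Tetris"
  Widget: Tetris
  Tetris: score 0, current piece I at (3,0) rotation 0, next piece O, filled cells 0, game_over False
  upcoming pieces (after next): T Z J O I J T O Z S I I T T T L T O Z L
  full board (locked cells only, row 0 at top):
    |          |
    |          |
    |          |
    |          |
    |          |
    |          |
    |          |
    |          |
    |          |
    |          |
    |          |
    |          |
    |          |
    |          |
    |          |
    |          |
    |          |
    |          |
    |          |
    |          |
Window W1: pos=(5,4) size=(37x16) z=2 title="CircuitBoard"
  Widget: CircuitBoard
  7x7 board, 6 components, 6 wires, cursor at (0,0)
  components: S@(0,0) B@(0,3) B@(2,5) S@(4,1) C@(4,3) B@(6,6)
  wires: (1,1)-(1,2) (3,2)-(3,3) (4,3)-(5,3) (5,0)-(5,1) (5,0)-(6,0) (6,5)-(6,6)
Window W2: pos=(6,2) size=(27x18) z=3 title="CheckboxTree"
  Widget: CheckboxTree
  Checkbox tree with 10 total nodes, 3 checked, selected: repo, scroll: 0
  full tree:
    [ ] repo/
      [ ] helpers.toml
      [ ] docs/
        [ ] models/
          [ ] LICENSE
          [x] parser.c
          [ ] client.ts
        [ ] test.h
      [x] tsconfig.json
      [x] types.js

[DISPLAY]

T┃┃       [ ] client.ts     ┃        ┃
─┃┃     [ ] test.h          ┃        ┃
 ┃┃   [x] tsconfig.json     ┃        ┃
 ┃┃   [x] types.js          ┃        ┃
 ┃┃                         ┃        ┃
 ┃┃                         ┃        ┃
 ┃┃                         ┃        ┃
 ┃┃                         ┃        ┃
 ┗┗━━━━━━━━━━━━━━━━━━━━━━━━━┛━━━━━━━━┛
         │0                        ┃  
         │                         ┃  
         │                         ┃  
         │                         ┃  
         │                         ┃  


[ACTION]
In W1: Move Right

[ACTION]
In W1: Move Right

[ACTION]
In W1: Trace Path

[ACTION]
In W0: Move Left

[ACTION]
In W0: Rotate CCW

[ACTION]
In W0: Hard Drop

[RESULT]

T┃┃       [ ] client.ts     ┃        ┃
─┃┃     [ ] test.h          ┃        ┃
 ┃┃   [x] tsconfig.json     ┃        ┃
 ┃┃   [x] types.js          ┃        ┃
 ┃┃                         ┃        ┃
 ┃┃                         ┃        ┃
 ┃┃                         ┃        ┃
 ┃┃                         ┃        ┃
 ┗┗━━━━━━━━━━━━━━━━━━━━━━━━━┛━━━━━━━━┛
         │0                        ┃  
         │                         ┃  
 █       │                         ┃  
 █       │                         ┃  
 █       │                         ┃  


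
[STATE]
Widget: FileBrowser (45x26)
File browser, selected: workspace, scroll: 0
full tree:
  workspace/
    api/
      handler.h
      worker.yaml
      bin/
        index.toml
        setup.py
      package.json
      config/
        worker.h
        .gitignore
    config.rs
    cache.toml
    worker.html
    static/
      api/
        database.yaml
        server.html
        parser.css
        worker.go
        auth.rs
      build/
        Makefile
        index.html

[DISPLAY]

> [-] workspace/                             
    [+] api/                                 
    config.rs                                
    cache.toml                               
    worker.html                              
    [+] static/                              
                                             
                                             
                                             
                                             
                                             
                                             
                                             
                                             
                                             
                                             
                                             
                                             
                                             
                                             
                                             
                                             
                                             
                                             
                                             
                                             


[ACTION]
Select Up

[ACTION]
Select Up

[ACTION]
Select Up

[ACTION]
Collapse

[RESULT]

> [+] workspace/                             
                                             
                                             
                                             
                                             
                                             
                                             
                                             
                                             
                                             
                                             
                                             
                                             
                                             
                                             
                                             
                                             
                                             
                                             
                                             
                                             
                                             
                                             
                                             
                                             
                                             


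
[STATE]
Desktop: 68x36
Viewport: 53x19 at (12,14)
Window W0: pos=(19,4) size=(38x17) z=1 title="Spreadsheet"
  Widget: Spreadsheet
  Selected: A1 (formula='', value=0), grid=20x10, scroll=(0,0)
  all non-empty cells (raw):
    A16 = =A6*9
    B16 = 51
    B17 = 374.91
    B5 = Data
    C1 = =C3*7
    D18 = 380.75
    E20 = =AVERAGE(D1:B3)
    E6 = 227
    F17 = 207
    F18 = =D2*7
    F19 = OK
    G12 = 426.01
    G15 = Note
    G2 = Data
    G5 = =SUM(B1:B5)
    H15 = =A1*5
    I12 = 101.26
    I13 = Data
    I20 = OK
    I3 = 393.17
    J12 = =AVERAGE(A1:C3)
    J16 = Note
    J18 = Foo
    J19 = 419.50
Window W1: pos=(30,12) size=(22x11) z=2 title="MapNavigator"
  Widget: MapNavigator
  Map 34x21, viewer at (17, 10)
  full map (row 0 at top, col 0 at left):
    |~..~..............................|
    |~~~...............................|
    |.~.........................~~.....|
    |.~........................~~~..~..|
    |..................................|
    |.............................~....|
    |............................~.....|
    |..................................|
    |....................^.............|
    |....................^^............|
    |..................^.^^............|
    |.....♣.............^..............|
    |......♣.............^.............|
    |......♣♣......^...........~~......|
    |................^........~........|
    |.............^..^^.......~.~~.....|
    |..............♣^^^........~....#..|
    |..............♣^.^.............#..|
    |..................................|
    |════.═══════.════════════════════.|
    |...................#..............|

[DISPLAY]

       ┃  5       ┠────────────────────┨   0┃        
       ┃  6       ┃....................┃   0┃        
       ┃  7       ┃.............^......┃   0┃        
       ┃  8       ┃.............^^.....┃   0┃        
       ┃  9       ┃..........@^.^^.....┃   0┃        
       ┃ 10       ┃............^.......┃   0┃        
       ┗━━━━━━━━━━┃.............^......┃━━━━┛        
                  ┃♣......^...........~┃             
                  ┗━━━━━━━━━━━━━━━━━━━━┛             
                                                     
                                                     
                                                     
                                                     
                                                     
                                                     
                                                     
                                                     
                                                     
                                                     


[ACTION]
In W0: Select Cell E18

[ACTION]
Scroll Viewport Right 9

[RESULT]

    ┃  5       ┠────────────────────┨   0┃           
    ┃  6       ┃....................┃   0┃           
    ┃  7       ┃.............^......┃   0┃           
    ┃  8       ┃.............^^.....┃   0┃           
    ┃  9       ┃..........@^.^^.....┃   0┃           
    ┃ 10       ┃............^.......┃   0┃           
    ┗━━━━━━━━━━┃.............^......┃━━━━┛           
               ┃♣......^...........~┃                
               ┗━━━━━━━━━━━━━━━━━━━━┛                
                                                     
                                                     
                                                     
                                                     
                                                     
                                                     
                                                     
                                                     
                                                     
                                                     


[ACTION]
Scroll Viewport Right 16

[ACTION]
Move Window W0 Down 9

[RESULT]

    ┃ Spreadshe┠────────────────────┨    ┃           
    ┠──────────┃....................┃────┨           
    ┃E18:      ┃.............^......┃    ┃           
    ┃       A  ┃.............^^.....┃    ┃           
    ┃----------┃..........@^.^^.....┃----┃           
    ┃  1       ┃............^.......┃   0┃           
    ┃  2       ┃.............^......┃   0┃           
    ┃  3       ┃♣......^...........~┃   0┃           
    ┃  4       ┗━━━━━━━━━━━━━━━━━━━━┛   0┃           
    ┃  5        0Data           0       0┃           
    ┃  6        0       0       0       0┃           
    ┃  7        0       0       0       0┃           
    ┃  8        0       0       0       0┃           
    ┃  9        0       0       0       0┃           
    ┃ 10        0       0       0       0┃           
    ┗━━━━━━━━━━━━━━━━━━━━━━━━━━━━━━━━━━━━┛           
                                                     
                                                     
                                                     


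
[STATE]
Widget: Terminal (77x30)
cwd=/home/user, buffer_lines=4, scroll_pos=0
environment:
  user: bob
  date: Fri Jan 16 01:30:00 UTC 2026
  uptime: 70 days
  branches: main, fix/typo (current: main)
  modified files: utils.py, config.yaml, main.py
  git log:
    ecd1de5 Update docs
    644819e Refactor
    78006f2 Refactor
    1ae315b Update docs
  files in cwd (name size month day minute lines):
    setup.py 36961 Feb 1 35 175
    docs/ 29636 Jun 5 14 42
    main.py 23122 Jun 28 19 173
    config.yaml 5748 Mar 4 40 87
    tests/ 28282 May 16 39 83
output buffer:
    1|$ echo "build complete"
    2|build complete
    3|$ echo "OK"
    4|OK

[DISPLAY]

$ echo "build complete"                                                      
build complete                                                               
$ echo "OK"                                                                  
OK                                                                           
$ █                                                                          
                                                                             
                                                                             
                                                                             
                                                                             
                                                                             
                                                                             
                                                                             
                                                                             
                                                                             
                                                                             
                                                                             
                                                                             
                                                                             
                                                                             
                                                                             
                                                                             
                                                                             
                                                                             
                                                                             
                                                                             
                                                                             
                                                                             
                                                                             
                                                                             
                                                                             


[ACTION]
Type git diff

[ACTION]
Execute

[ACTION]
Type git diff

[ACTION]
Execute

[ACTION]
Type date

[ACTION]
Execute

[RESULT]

$ echo "build complete"                                                      
build complete                                                               
$ echo "OK"                                                                  
OK                                                                           
$ git diff                                                                   
diff --git a/main.py b/main.py                                               
--- a/main.py                                                                
+++ b/main.py                                                                
@@ -1,3 +1,4 @@                                                              
+# updated                                                                   
 import sys                                                                  
$ git diff                                                                   
diff --git a/main.py b/main.py                                               
--- a/main.py                                                                
+++ b/main.py                                                                
@@ -1,3 +1,4 @@                                                              
+# updated                                                                   
 import sys                                                                  
$ date                                                                       
Fri Jan 16 01:30:00 UTC 2026                                                 
$ █                                                                          
                                                                             
                                                                             
                                                                             
                                                                             
                                                                             
                                                                             
                                                                             
                                                                             
                                                                             
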